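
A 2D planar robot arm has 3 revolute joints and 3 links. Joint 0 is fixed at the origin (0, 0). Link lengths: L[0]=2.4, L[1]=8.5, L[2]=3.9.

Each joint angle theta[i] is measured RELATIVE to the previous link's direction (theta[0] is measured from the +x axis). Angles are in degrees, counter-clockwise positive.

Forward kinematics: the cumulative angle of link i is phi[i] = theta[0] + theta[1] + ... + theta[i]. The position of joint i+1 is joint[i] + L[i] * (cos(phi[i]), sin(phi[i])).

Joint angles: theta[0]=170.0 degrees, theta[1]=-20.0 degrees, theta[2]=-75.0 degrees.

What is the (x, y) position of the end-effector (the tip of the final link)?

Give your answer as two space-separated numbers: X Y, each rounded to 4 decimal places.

joint[0] = (0.0000, 0.0000)  (base)
link 0: phi[0] = 170 = 170 deg
  cos(170 deg) = -0.9848, sin(170 deg) = 0.1736
  joint[1] = (0.0000, 0.0000) + 2.4 * (-0.9848, 0.1736) = (0.0000 + -2.3635, 0.0000 + 0.4168) = (-2.3635, 0.4168)
link 1: phi[1] = 170 + -20 = 150 deg
  cos(150 deg) = -0.8660, sin(150 deg) = 0.5000
  joint[2] = (-2.3635, 0.4168) + 8.5 * (-0.8660, 0.5000) = (-2.3635 + -7.3612, 0.4168 + 4.2500) = (-9.7248, 4.6668)
link 2: phi[2] = 170 + -20 + -75 = 75 deg
  cos(75 deg) = 0.2588, sin(75 deg) = 0.9659
  joint[3] = (-9.7248, 4.6668) + 3.9 * (0.2588, 0.9659) = (-9.7248 + 1.0094, 4.6668 + 3.7671) = (-8.7154, 8.4339)
End effector: (-8.7154, 8.4339)

Answer: -8.7154 8.4339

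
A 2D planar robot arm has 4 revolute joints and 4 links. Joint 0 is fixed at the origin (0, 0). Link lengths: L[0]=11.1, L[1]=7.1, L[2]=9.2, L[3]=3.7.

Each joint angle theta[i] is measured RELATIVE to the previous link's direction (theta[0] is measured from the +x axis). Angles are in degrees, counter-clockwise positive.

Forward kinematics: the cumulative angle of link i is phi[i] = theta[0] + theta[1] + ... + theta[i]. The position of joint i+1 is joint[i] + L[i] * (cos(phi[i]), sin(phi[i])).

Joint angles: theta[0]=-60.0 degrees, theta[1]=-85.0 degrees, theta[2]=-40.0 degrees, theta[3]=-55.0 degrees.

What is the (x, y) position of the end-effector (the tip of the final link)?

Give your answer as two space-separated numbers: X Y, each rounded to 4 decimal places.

joint[0] = (0.0000, 0.0000)  (base)
link 0: phi[0] = -60 = -60 deg
  cos(-60 deg) = 0.5000, sin(-60 deg) = -0.8660
  joint[1] = (0.0000, 0.0000) + 11.1 * (0.5000, -0.8660) = (0.0000 + 5.5500, 0.0000 + -9.6129) = (5.5500, -9.6129)
link 1: phi[1] = -60 + -85 = -145 deg
  cos(-145 deg) = -0.8192, sin(-145 deg) = -0.5736
  joint[2] = (5.5500, -9.6129) + 7.1 * (-0.8192, -0.5736) = (5.5500 + -5.8160, -9.6129 + -4.0724) = (-0.2660, -13.6853)
link 2: phi[2] = -60 + -85 + -40 = -185 deg
  cos(-185 deg) = -0.9962, sin(-185 deg) = 0.0872
  joint[3] = (-0.2660, -13.6853) + 9.2 * (-0.9962, 0.0872) = (-0.2660 + -9.1650, -13.6853 + 0.8018) = (-9.4310, -12.8834)
link 3: phi[3] = -60 + -85 + -40 + -55 = -240 deg
  cos(-240 deg) = -0.5000, sin(-240 deg) = 0.8660
  joint[4] = (-9.4310, -12.8834) + 3.7 * (-0.5000, 0.8660) = (-9.4310 + -1.8500, -12.8834 + 3.2043) = (-11.2810, -9.6791)
End effector: (-11.2810, -9.6791)

Answer: -11.2810 -9.6791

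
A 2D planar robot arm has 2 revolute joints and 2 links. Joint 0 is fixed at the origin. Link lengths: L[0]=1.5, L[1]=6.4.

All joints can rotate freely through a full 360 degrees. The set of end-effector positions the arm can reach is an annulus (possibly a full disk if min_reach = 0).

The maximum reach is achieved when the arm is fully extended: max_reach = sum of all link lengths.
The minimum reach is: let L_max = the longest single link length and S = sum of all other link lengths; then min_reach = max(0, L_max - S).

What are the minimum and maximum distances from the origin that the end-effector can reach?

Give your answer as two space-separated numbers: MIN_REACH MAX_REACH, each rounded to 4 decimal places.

Answer: 4.9000 7.9000

Derivation:
Link lengths: [1.5, 6.4]
max_reach = 1.5 + 6.4 = 7.9
L_max = max([1.5, 6.4]) = 6.4
S (sum of others) = 7.9 - 6.4 = 1.5
min_reach = max(0, 6.4 - 1.5) = max(0, 4.9) = 4.9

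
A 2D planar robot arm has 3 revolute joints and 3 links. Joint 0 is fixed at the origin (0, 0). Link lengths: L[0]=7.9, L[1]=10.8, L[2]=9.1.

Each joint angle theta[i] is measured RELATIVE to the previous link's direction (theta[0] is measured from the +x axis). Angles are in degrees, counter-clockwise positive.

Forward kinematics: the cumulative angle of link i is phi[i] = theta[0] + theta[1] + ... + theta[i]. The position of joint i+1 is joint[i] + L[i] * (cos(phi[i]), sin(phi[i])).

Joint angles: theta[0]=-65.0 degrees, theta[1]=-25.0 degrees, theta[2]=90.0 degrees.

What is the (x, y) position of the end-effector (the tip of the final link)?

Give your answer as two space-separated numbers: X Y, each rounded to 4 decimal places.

Answer: 12.4387 -17.9598

Derivation:
joint[0] = (0.0000, 0.0000)  (base)
link 0: phi[0] = -65 = -65 deg
  cos(-65 deg) = 0.4226, sin(-65 deg) = -0.9063
  joint[1] = (0.0000, 0.0000) + 7.9 * (0.4226, -0.9063) = (0.0000 + 3.3387, 0.0000 + -7.1598) = (3.3387, -7.1598)
link 1: phi[1] = -65 + -25 = -90 deg
  cos(-90 deg) = 0.0000, sin(-90 deg) = -1.0000
  joint[2] = (3.3387, -7.1598) + 10.8 * (0.0000, -1.0000) = (3.3387 + 0.0000, -7.1598 + -10.8000) = (3.3387, -17.9598)
link 2: phi[2] = -65 + -25 + 90 = 0 deg
  cos(0 deg) = 1.0000, sin(0 deg) = 0.0000
  joint[3] = (3.3387, -17.9598) + 9.1 * (1.0000, 0.0000) = (3.3387 + 9.1000, -17.9598 + 0.0000) = (12.4387, -17.9598)
End effector: (12.4387, -17.9598)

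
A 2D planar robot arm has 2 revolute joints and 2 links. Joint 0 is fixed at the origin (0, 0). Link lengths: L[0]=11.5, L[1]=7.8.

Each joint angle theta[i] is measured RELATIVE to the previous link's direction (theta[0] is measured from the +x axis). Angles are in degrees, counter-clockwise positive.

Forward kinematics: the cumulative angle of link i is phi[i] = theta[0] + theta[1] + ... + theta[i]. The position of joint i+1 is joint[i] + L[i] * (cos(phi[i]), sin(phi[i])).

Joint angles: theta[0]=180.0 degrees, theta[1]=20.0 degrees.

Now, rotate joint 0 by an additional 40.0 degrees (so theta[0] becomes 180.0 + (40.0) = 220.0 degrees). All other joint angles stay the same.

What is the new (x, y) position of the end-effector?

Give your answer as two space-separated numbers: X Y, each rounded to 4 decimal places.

Answer: -12.7095 -14.1471

Derivation:
joint[0] = (0.0000, 0.0000)  (base)
link 0: phi[0] = 220 = 220 deg
  cos(220 deg) = -0.7660, sin(220 deg) = -0.6428
  joint[1] = (0.0000, 0.0000) + 11.5 * (-0.7660, -0.6428) = (0.0000 + -8.8095, 0.0000 + -7.3921) = (-8.8095, -7.3921)
link 1: phi[1] = 220 + 20 = 240 deg
  cos(240 deg) = -0.5000, sin(240 deg) = -0.8660
  joint[2] = (-8.8095, -7.3921) + 7.8 * (-0.5000, -0.8660) = (-8.8095 + -3.9000, -7.3921 + -6.7550) = (-12.7095, -14.1471)
End effector: (-12.7095, -14.1471)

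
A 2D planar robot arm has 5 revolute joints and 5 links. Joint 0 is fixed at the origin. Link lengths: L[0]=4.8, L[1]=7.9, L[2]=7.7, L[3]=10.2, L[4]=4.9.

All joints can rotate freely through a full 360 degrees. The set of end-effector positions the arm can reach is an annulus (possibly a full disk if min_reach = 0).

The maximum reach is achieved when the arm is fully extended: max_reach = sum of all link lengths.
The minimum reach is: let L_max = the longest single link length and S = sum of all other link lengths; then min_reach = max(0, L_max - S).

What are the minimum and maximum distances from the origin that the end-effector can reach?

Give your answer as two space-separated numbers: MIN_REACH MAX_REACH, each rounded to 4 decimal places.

Link lengths: [4.8, 7.9, 7.7, 10.2, 4.9]
max_reach = 4.8 + 7.9 + 7.7 + 10.2 + 4.9 = 35.5
L_max = max([4.8, 7.9, 7.7, 10.2, 4.9]) = 10.2
S (sum of others) = 35.5 - 10.2 = 25.3
min_reach = max(0, 10.2 - 25.3) = max(0, -15.1) = 0

Answer: 0.0000 35.5000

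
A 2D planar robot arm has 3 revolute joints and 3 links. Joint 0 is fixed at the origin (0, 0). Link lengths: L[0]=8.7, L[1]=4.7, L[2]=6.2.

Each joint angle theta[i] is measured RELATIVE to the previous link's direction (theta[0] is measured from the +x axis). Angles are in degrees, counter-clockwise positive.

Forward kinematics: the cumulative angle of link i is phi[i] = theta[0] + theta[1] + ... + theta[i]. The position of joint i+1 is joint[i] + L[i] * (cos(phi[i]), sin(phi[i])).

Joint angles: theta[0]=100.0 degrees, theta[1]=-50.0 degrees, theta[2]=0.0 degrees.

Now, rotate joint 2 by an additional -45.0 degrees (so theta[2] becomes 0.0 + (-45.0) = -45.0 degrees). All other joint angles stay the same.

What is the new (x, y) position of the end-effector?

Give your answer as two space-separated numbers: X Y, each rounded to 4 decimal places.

Answer: 7.6868 12.7086

Derivation:
joint[0] = (0.0000, 0.0000)  (base)
link 0: phi[0] = 100 = 100 deg
  cos(100 deg) = -0.1736, sin(100 deg) = 0.9848
  joint[1] = (0.0000, 0.0000) + 8.7 * (-0.1736, 0.9848) = (0.0000 + -1.5107, 0.0000 + 8.5678) = (-1.5107, 8.5678)
link 1: phi[1] = 100 + -50 = 50 deg
  cos(50 deg) = 0.6428, sin(50 deg) = 0.7660
  joint[2] = (-1.5107, 8.5678) + 4.7 * (0.6428, 0.7660) = (-1.5107 + 3.0211, 8.5678 + 3.6004) = (1.5104, 12.1682)
link 2: phi[2] = 100 + -50 + -45 = 5 deg
  cos(5 deg) = 0.9962, sin(5 deg) = 0.0872
  joint[3] = (1.5104, 12.1682) + 6.2 * (0.9962, 0.0872) = (1.5104 + 6.1764, 12.1682 + 0.5404) = (7.6868, 12.7086)
End effector: (7.6868, 12.7086)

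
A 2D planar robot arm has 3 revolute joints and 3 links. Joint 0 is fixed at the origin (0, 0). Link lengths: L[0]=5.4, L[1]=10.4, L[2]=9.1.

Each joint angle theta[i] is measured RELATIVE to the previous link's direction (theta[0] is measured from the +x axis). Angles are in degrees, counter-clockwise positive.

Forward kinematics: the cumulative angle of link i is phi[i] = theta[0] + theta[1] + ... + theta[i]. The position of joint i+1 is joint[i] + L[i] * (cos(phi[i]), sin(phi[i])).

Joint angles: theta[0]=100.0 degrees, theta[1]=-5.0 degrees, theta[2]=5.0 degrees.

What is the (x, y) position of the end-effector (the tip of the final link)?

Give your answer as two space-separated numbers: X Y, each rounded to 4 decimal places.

joint[0] = (0.0000, 0.0000)  (base)
link 0: phi[0] = 100 = 100 deg
  cos(100 deg) = -0.1736, sin(100 deg) = 0.9848
  joint[1] = (0.0000, 0.0000) + 5.4 * (-0.1736, 0.9848) = (0.0000 + -0.9377, 0.0000 + 5.3180) = (-0.9377, 5.3180)
link 1: phi[1] = 100 + -5 = 95 deg
  cos(95 deg) = -0.0872, sin(95 deg) = 0.9962
  joint[2] = (-0.9377, 5.3180) + 10.4 * (-0.0872, 0.9962) = (-0.9377 + -0.9064, 5.3180 + 10.3604) = (-1.8441, 15.6784)
link 2: phi[2] = 100 + -5 + 5 = 100 deg
  cos(100 deg) = -0.1736, sin(100 deg) = 0.9848
  joint[3] = (-1.8441, 15.6784) + 9.1 * (-0.1736, 0.9848) = (-1.8441 + -1.5802, 15.6784 + 8.9618) = (-3.4243, 24.6401)
End effector: (-3.4243, 24.6401)

Answer: -3.4243 24.6401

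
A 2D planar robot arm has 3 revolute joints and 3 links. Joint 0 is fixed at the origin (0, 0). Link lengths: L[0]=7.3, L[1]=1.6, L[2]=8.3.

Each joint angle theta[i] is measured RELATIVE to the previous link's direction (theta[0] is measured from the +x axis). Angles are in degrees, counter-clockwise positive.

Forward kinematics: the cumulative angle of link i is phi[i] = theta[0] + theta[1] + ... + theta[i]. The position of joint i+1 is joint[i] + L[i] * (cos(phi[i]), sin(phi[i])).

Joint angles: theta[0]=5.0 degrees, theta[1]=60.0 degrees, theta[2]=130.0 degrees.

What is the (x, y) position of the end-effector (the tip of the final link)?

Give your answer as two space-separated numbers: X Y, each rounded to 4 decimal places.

Answer: -0.0688 -0.0619

Derivation:
joint[0] = (0.0000, 0.0000)  (base)
link 0: phi[0] = 5 = 5 deg
  cos(5 deg) = 0.9962, sin(5 deg) = 0.0872
  joint[1] = (0.0000, 0.0000) + 7.3 * (0.9962, 0.0872) = (0.0000 + 7.2722, 0.0000 + 0.6362) = (7.2722, 0.6362)
link 1: phi[1] = 5 + 60 = 65 deg
  cos(65 deg) = 0.4226, sin(65 deg) = 0.9063
  joint[2] = (7.2722, 0.6362) + 1.6 * (0.4226, 0.9063) = (7.2722 + 0.6762, 0.6362 + 1.4501) = (7.9484, 2.0863)
link 2: phi[2] = 5 + 60 + 130 = 195 deg
  cos(195 deg) = -0.9659, sin(195 deg) = -0.2588
  joint[3] = (7.9484, 2.0863) + 8.3 * (-0.9659, -0.2588) = (7.9484 + -8.0172, 2.0863 + -2.1482) = (-0.0688, -0.0619)
End effector: (-0.0688, -0.0619)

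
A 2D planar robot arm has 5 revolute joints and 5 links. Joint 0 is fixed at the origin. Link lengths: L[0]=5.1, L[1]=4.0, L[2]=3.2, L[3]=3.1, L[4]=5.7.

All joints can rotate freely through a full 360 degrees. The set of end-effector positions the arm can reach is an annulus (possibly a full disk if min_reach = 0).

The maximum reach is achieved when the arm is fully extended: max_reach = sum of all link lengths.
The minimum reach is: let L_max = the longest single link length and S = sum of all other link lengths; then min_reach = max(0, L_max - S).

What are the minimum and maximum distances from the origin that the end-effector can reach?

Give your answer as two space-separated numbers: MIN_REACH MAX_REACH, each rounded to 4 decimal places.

Link lengths: [5.1, 4.0, 3.2, 3.1, 5.7]
max_reach = 5.1 + 4 + 3.2 + 3.1 + 5.7 = 21.1
L_max = max([5.1, 4.0, 3.2, 3.1, 5.7]) = 5.7
S (sum of others) = 21.1 - 5.7 = 15.4
min_reach = max(0, 5.7 - 15.4) = max(0, -9.7) = 0

Answer: 0.0000 21.1000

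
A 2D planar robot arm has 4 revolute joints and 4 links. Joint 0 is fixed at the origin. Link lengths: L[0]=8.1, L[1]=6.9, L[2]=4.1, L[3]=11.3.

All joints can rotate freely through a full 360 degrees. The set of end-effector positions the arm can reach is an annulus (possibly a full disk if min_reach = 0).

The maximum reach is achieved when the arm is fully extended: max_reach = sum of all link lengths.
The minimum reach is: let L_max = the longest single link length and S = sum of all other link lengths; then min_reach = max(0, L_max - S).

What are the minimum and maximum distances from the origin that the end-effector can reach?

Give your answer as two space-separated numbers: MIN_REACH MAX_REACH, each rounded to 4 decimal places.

Link lengths: [8.1, 6.9, 4.1, 11.3]
max_reach = 8.1 + 6.9 + 4.1 + 11.3 = 30.4
L_max = max([8.1, 6.9, 4.1, 11.3]) = 11.3
S (sum of others) = 30.4 - 11.3 = 19.1
min_reach = max(0, 11.3 - 19.1) = max(0, -7.8) = 0

Answer: 0.0000 30.4000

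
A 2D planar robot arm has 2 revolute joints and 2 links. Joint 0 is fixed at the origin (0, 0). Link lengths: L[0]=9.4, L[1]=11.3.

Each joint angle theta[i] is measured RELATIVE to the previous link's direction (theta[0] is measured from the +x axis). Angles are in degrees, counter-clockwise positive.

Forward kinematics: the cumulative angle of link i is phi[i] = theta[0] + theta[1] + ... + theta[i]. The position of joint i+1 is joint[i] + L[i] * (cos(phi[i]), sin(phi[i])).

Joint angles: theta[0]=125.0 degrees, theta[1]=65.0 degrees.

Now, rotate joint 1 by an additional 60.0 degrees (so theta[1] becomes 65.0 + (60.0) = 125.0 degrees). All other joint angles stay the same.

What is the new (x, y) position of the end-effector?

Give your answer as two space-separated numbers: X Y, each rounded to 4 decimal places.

Answer: -9.2564 -2.9185

Derivation:
joint[0] = (0.0000, 0.0000)  (base)
link 0: phi[0] = 125 = 125 deg
  cos(125 deg) = -0.5736, sin(125 deg) = 0.8192
  joint[1] = (0.0000, 0.0000) + 9.4 * (-0.5736, 0.8192) = (0.0000 + -5.3916, 0.0000 + 7.7000) = (-5.3916, 7.7000)
link 1: phi[1] = 125 + 125 = 250 deg
  cos(250 deg) = -0.3420, sin(250 deg) = -0.9397
  joint[2] = (-5.3916, 7.7000) + 11.3 * (-0.3420, -0.9397) = (-5.3916 + -3.8648, 7.7000 + -10.6185) = (-9.2564, -2.9185)
End effector: (-9.2564, -2.9185)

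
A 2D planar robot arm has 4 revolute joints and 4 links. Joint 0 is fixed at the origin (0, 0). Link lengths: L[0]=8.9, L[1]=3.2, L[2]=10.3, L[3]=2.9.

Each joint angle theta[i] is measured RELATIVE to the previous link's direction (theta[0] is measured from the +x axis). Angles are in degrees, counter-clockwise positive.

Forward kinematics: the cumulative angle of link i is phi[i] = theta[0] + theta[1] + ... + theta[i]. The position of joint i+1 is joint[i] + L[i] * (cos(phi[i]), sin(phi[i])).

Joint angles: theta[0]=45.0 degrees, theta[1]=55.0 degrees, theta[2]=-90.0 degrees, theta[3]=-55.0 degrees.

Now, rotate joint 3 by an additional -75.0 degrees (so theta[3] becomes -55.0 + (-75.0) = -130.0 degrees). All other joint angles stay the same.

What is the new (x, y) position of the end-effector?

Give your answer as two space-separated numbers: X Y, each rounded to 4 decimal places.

Answer: 14.4311 8.7217

Derivation:
joint[0] = (0.0000, 0.0000)  (base)
link 0: phi[0] = 45 = 45 deg
  cos(45 deg) = 0.7071, sin(45 deg) = 0.7071
  joint[1] = (0.0000, 0.0000) + 8.9 * (0.7071, 0.7071) = (0.0000 + 6.2933, 0.0000 + 6.2933) = (6.2933, 6.2933)
link 1: phi[1] = 45 + 55 = 100 deg
  cos(100 deg) = -0.1736, sin(100 deg) = 0.9848
  joint[2] = (6.2933, 6.2933) + 3.2 * (-0.1736, 0.9848) = (6.2933 + -0.5557, 6.2933 + 3.1514) = (5.7376, 9.4446)
link 2: phi[2] = 45 + 55 + -90 = 10 deg
  cos(10 deg) = 0.9848, sin(10 deg) = 0.1736
  joint[3] = (5.7376, 9.4446) + 10.3 * (0.9848, 0.1736) = (5.7376 + 10.1435, 9.4446 + 1.7886) = (15.8811, 11.2332)
link 3: phi[3] = 45 + 55 + -90 + -130 = -120 deg
  cos(-120 deg) = -0.5000, sin(-120 deg) = -0.8660
  joint[4] = (15.8811, 11.2332) + 2.9 * (-0.5000, -0.8660) = (15.8811 + -1.4500, 11.2332 + -2.5115) = (14.4311, 8.7217)
End effector: (14.4311, 8.7217)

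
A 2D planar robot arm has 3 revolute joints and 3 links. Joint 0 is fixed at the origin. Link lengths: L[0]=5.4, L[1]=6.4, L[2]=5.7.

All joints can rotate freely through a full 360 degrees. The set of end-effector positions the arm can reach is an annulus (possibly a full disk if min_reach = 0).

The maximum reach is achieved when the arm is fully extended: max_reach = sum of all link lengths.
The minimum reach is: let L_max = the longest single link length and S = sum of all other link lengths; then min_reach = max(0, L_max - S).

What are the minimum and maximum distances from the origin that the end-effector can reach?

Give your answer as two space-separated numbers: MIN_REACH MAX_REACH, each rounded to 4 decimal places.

Answer: 0.0000 17.5000

Derivation:
Link lengths: [5.4, 6.4, 5.7]
max_reach = 5.4 + 6.4 + 5.7 = 17.5
L_max = max([5.4, 6.4, 5.7]) = 6.4
S (sum of others) = 17.5 - 6.4 = 11.1
min_reach = max(0, 6.4 - 11.1) = max(0, -4.7) = 0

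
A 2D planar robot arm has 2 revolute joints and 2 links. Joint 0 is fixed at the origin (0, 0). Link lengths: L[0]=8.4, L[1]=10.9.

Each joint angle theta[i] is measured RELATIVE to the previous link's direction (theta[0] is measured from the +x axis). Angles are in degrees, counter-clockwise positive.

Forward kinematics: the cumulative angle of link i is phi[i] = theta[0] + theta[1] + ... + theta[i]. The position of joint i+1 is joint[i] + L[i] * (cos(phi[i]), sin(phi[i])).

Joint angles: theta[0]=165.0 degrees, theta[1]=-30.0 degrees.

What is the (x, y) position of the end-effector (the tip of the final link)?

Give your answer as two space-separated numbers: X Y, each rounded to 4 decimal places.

Answer: -15.8212 9.8815

Derivation:
joint[0] = (0.0000, 0.0000)  (base)
link 0: phi[0] = 165 = 165 deg
  cos(165 deg) = -0.9659, sin(165 deg) = 0.2588
  joint[1] = (0.0000, 0.0000) + 8.4 * (-0.9659, 0.2588) = (0.0000 + -8.1138, 0.0000 + 2.1741) = (-8.1138, 2.1741)
link 1: phi[1] = 165 + -30 = 135 deg
  cos(135 deg) = -0.7071, sin(135 deg) = 0.7071
  joint[2] = (-8.1138, 2.1741) + 10.9 * (-0.7071, 0.7071) = (-8.1138 + -7.7075, 2.1741 + 7.7075) = (-15.8212, 9.8815)
End effector: (-15.8212, 9.8815)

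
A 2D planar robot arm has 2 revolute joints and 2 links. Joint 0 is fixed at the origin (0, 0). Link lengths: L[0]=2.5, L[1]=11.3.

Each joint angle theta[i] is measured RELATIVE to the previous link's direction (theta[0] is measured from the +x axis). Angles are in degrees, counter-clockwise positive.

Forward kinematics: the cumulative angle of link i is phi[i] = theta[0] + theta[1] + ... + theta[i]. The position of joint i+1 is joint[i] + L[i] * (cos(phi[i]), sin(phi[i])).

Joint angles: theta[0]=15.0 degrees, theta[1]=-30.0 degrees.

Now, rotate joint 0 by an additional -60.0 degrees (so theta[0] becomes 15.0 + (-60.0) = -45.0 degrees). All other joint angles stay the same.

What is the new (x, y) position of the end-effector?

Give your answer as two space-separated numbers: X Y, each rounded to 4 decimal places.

joint[0] = (0.0000, 0.0000)  (base)
link 0: phi[0] = -45 = -45 deg
  cos(-45 deg) = 0.7071, sin(-45 deg) = -0.7071
  joint[1] = (0.0000, 0.0000) + 2.5 * (0.7071, -0.7071) = (0.0000 + 1.7678, 0.0000 + -1.7678) = (1.7678, -1.7678)
link 1: phi[1] = -45 + -30 = -75 deg
  cos(-75 deg) = 0.2588, sin(-75 deg) = -0.9659
  joint[2] = (1.7678, -1.7678) + 11.3 * (0.2588, -0.9659) = (1.7678 + 2.9247, -1.7678 + -10.9150) = (4.6924, -12.6827)
End effector: (4.6924, -12.6827)

Answer: 4.6924 -12.6827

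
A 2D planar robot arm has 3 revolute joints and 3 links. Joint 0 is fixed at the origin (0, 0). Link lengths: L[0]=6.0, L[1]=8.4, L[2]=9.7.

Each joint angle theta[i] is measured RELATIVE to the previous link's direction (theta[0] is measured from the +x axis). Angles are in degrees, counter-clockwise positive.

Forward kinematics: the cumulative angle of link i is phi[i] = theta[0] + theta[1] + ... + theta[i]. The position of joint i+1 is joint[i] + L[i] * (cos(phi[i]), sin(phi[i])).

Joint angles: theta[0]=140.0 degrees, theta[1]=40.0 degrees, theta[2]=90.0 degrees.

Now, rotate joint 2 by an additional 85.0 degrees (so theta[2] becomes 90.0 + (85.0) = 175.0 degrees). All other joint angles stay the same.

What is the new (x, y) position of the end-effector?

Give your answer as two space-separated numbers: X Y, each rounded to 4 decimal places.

Answer: -3.3332 3.0113

Derivation:
joint[0] = (0.0000, 0.0000)  (base)
link 0: phi[0] = 140 = 140 deg
  cos(140 deg) = -0.7660, sin(140 deg) = 0.6428
  joint[1] = (0.0000, 0.0000) + 6 * (-0.7660, 0.6428) = (0.0000 + -4.5963, 0.0000 + 3.8567) = (-4.5963, 3.8567)
link 1: phi[1] = 140 + 40 = 180 deg
  cos(180 deg) = -1.0000, sin(180 deg) = 0.0000
  joint[2] = (-4.5963, 3.8567) + 8.4 * (-1.0000, 0.0000) = (-4.5963 + -8.4000, 3.8567 + 0.0000) = (-12.9963, 3.8567)
link 2: phi[2] = 140 + 40 + 175 = 355 deg
  cos(355 deg) = 0.9962, sin(355 deg) = -0.0872
  joint[3] = (-12.9963, 3.8567) + 9.7 * (0.9962, -0.0872) = (-12.9963 + 9.6631, 3.8567 + -0.8454) = (-3.3332, 3.0113)
End effector: (-3.3332, 3.0113)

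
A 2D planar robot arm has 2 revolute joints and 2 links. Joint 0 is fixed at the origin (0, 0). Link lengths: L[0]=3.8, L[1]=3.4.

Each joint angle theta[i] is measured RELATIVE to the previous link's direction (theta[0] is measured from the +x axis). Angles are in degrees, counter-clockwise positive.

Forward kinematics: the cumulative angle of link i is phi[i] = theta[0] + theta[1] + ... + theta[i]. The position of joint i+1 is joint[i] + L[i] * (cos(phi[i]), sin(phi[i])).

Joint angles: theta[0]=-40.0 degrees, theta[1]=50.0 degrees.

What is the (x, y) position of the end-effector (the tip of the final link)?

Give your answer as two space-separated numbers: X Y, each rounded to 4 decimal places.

Answer: 6.2593 -1.8522

Derivation:
joint[0] = (0.0000, 0.0000)  (base)
link 0: phi[0] = -40 = -40 deg
  cos(-40 deg) = 0.7660, sin(-40 deg) = -0.6428
  joint[1] = (0.0000, 0.0000) + 3.8 * (0.7660, -0.6428) = (0.0000 + 2.9110, 0.0000 + -2.4426) = (2.9110, -2.4426)
link 1: phi[1] = -40 + 50 = 10 deg
  cos(10 deg) = 0.9848, sin(10 deg) = 0.1736
  joint[2] = (2.9110, -2.4426) + 3.4 * (0.9848, 0.1736) = (2.9110 + 3.3483, -2.4426 + 0.5904) = (6.2593, -1.8522)
End effector: (6.2593, -1.8522)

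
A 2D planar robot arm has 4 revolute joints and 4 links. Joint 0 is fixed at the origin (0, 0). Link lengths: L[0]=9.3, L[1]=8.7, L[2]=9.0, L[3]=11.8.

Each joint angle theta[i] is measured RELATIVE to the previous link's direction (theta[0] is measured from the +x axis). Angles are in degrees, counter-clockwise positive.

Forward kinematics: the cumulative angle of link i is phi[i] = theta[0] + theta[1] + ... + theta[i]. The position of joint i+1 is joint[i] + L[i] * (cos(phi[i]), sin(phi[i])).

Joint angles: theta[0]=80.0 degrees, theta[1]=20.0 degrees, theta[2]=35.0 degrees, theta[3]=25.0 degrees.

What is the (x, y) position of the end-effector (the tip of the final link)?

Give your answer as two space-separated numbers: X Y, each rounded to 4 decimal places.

Answer: -17.3481 28.1263

Derivation:
joint[0] = (0.0000, 0.0000)  (base)
link 0: phi[0] = 80 = 80 deg
  cos(80 deg) = 0.1736, sin(80 deg) = 0.9848
  joint[1] = (0.0000, 0.0000) + 9.3 * (0.1736, 0.9848) = (0.0000 + 1.6149, 0.0000 + 9.1587) = (1.6149, 9.1587)
link 1: phi[1] = 80 + 20 = 100 deg
  cos(100 deg) = -0.1736, sin(100 deg) = 0.9848
  joint[2] = (1.6149, 9.1587) + 8.7 * (-0.1736, 0.9848) = (1.6149 + -1.5107, 9.1587 + 8.5678) = (0.1042, 17.7265)
link 2: phi[2] = 80 + 20 + 35 = 135 deg
  cos(135 deg) = -0.7071, sin(135 deg) = 0.7071
  joint[3] = (0.1042, 17.7265) + 9 * (-0.7071, 0.7071) = (0.1042 + -6.3640, 17.7265 + 6.3640) = (-6.2598, 24.0905)
link 3: phi[3] = 80 + 20 + 35 + 25 = 160 deg
  cos(160 deg) = -0.9397, sin(160 deg) = 0.3420
  joint[4] = (-6.2598, 24.0905) + 11.8 * (-0.9397, 0.3420) = (-6.2598 + -11.0884, 24.0905 + 4.0358) = (-17.3481, 28.1263)
End effector: (-17.3481, 28.1263)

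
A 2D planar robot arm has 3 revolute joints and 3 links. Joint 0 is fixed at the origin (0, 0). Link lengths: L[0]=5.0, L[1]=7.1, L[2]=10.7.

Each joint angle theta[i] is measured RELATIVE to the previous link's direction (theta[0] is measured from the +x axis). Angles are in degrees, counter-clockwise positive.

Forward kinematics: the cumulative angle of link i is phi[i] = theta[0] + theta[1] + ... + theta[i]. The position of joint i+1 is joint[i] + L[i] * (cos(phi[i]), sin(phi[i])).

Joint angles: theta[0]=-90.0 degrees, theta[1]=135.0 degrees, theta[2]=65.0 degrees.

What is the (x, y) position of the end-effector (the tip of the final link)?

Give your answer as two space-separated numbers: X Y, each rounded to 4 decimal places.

joint[0] = (0.0000, 0.0000)  (base)
link 0: phi[0] = -90 = -90 deg
  cos(-90 deg) = 0.0000, sin(-90 deg) = -1.0000
  joint[1] = (0.0000, 0.0000) + 5 * (0.0000, -1.0000) = (0.0000 + 0.0000, 0.0000 + -5.0000) = (0.0000, -5.0000)
link 1: phi[1] = -90 + 135 = 45 deg
  cos(45 deg) = 0.7071, sin(45 deg) = 0.7071
  joint[2] = (0.0000, -5.0000) + 7.1 * (0.7071, 0.7071) = (0.0000 + 5.0205, -5.0000 + 5.0205) = (5.0205, 0.0205)
link 2: phi[2] = -90 + 135 + 65 = 110 deg
  cos(110 deg) = -0.3420, sin(110 deg) = 0.9397
  joint[3] = (5.0205, 0.0205) + 10.7 * (-0.3420, 0.9397) = (5.0205 + -3.6596, 0.0205 + 10.0547) = (1.3608, 10.0752)
End effector: (1.3608, 10.0752)

Answer: 1.3608 10.0752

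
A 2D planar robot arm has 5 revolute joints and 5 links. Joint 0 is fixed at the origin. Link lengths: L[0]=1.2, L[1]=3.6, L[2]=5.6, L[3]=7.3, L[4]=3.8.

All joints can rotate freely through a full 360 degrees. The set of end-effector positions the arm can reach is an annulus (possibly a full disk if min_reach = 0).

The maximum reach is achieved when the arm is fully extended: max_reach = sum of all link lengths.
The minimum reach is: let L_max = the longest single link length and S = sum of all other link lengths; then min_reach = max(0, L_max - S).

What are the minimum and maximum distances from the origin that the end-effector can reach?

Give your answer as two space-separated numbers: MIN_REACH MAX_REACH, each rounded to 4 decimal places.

Link lengths: [1.2, 3.6, 5.6, 7.3, 3.8]
max_reach = 1.2 + 3.6 + 5.6 + 7.3 + 3.8 = 21.5
L_max = max([1.2, 3.6, 5.6, 7.3, 3.8]) = 7.3
S (sum of others) = 21.5 - 7.3 = 14.2
min_reach = max(0, 7.3 - 14.2) = max(0, -6.9) = 0

Answer: 0.0000 21.5000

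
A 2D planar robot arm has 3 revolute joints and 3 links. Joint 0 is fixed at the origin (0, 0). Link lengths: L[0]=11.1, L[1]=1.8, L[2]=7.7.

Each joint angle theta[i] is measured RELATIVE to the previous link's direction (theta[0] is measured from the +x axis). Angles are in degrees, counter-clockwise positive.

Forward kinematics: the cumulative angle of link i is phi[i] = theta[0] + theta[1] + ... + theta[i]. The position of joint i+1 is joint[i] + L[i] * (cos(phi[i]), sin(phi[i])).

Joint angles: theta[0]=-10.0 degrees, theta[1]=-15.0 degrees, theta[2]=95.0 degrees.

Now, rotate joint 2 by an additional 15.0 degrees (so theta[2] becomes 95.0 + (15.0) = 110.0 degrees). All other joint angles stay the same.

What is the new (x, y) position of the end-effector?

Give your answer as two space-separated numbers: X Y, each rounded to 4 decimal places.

Answer: 13.2338 4.9825

Derivation:
joint[0] = (0.0000, 0.0000)  (base)
link 0: phi[0] = -10 = -10 deg
  cos(-10 deg) = 0.9848, sin(-10 deg) = -0.1736
  joint[1] = (0.0000, 0.0000) + 11.1 * (0.9848, -0.1736) = (0.0000 + 10.9314, 0.0000 + -1.9275) = (10.9314, -1.9275)
link 1: phi[1] = -10 + -15 = -25 deg
  cos(-25 deg) = 0.9063, sin(-25 deg) = -0.4226
  joint[2] = (10.9314, -1.9275) + 1.8 * (0.9063, -0.4226) = (10.9314 + 1.6314, -1.9275 + -0.7607) = (12.5627, -2.6882)
link 2: phi[2] = -10 + -15 + 110 = 85 deg
  cos(85 deg) = 0.0872, sin(85 deg) = 0.9962
  joint[3] = (12.5627, -2.6882) + 7.7 * (0.0872, 0.9962) = (12.5627 + 0.6711, -2.6882 + 7.6707) = (13.2338, 4.9825)
End effector: (13.2338, 4.9825)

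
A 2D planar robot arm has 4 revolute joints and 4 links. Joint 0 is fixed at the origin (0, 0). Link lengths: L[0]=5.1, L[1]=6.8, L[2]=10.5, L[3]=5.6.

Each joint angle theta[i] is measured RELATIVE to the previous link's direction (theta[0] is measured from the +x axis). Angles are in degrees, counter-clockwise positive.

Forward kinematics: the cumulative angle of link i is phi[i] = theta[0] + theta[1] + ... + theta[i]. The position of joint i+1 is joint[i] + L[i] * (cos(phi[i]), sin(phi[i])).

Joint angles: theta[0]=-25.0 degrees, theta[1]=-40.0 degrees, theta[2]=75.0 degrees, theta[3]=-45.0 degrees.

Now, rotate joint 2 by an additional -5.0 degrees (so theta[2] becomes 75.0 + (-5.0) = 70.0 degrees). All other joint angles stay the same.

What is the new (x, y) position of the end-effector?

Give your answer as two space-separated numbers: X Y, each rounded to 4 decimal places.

joint[0] = (0.0000, 0.0000)  (base)
link 0: phi[0] = -25 = -25 deg
  cos(-25 deg) = 0.9063, sin(-25 deg) = -0.4226
  joint[1] = (0.0000, 0.0000) + 5.1 * (0.9063, -0.4226) = (0.0000 + 4.6222, 0.0000 + -2.1554) = (4.6222, -2.1554)
link 1: phi[1] = -25 + -40 = -65 deg
  cos(-65 deg) = 0.4226, sin(-65 deg) = -0.9063
  joint[2] = (4.6222, -2.1554) + 6.8 * (0.4226, -0.9063) = (4.6222 + 2.8738, -2.1554 + -6.1629) = (7.4960, -8.3182)
link 2: phi[2] = -25 + -40 + 70 = 5 deg
  cos(5 deg) = 0.9962, sin(5 deg) = 0.0872
  joint[3] = (7.4960, -8.3182) + 10.5 * (0.9962, 0.0872) = (7.4960 + 10.4600, -8.3182 + 0.9151) = (17.9560, -7.4031)
link 3: phi[3] = -25 + -40 + 70 + -45 = -40 deg
  cos(-40 deg) = 0.7660, sin(-40 deg) = -0.6428
  joint[4] = (17.9560, -7.4031) + 5.6 * (0.7660, -0.6428) = (17.9560 + 4.2898, -7.4031 + -3.5996) = (22.2459, -11.0027)
End effector: (22.2459, -11.0027)

Answer: 22.2459 -11.0027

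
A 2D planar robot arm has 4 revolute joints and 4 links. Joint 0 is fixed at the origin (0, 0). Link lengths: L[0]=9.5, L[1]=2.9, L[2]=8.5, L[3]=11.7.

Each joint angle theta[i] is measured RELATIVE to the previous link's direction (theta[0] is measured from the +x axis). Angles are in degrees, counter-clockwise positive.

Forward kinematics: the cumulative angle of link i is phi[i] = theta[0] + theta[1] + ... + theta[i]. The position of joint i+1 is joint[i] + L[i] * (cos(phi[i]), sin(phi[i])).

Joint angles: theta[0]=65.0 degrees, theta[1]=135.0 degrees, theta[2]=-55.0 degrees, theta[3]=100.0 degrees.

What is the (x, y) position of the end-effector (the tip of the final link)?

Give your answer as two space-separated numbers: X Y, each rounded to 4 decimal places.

Answer: -10.6177 1.8897

Derivation:
joint[0] = (0.0000, 0.0000)  (base)
link 0: phi[0] = 65 = 65 deg
  cos(65 deg) = 0.4226, sin(65 deg) = 0.9063
  joint[1] = (0.0000, 0.0000) + 9.5 * (0.4226, 0.9063) = (0.0000 + 4.0149, 0.0000 + 8.6099) = (4.0149, 8.6099)
link 1: phi[1] = 65 + 135 = 200 deg
  cos(200 deg) = -0.9397, sin(200 deg) = -0.3420
  joint[2] = (4.0149, 8.6099) + 2.9 * (-0.9397, -0.3420) = (4.0149 + -2.7251, 8.6099 + -0.9919) = (1.2898, 7.6181)
link 2: phi[2] = 65 + 135 + -55 = 145 deg
  cos(145 deg) = -0.8192, sin(145 deg) = 0.5736
  joint[3] = (1.2898, 7.6181) + 8.5 * (-0.8192, 0.5736) = (1.2898 + -6.9628, 7.6181 + 4.8754) = (-5.6730, 12.4935)
link 3: phi[3] = 65 + 135 + -55 + 100 = 245 deg
  cos(245 deg) = -0.4226, sin(245 deg) = -0.9063
  joint[4] = (-5.6730, 12.4935) + 11.7 * (-0.4226, -0.9063) = (-5.6730 + -4.9446, 12.4935 + -10.6038) = (-10.6177, 1.8897)
End effector: (-10.6177, 1.8897)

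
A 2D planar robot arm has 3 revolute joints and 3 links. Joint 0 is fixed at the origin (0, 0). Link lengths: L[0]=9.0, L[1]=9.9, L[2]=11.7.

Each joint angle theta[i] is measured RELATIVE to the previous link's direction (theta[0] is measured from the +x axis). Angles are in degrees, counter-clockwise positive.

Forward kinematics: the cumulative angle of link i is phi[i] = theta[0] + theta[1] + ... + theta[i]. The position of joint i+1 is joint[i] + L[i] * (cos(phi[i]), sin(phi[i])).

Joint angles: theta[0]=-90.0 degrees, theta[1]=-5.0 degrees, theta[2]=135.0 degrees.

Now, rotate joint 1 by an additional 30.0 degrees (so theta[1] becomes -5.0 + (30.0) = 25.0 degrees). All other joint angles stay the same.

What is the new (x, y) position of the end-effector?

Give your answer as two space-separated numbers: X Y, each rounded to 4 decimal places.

joint[0] = (0.0000, 0.0000)  (base)
link 0: phi[0] = -90 = -90 deg
  cos(-90 deg) = 0.0000, sin(-90 deg) = -1.0000
  joint[1] = (0.0000, 0.0000) + 9 * (0.0000, -1.0000) = (0.0000 + 0.0000, 0.0000 + -9.0000) = (0.0000, -9.0000)
link 1: phi[1] = -90 + 25 = -65 deg
  cos(-65 deg) = 0.4226, sin(-65 deg) = -0.9063
  joint[2] = (0.0000, -9.0000) + 9.9 * (0.4226, -0.9063) = (0.0000 + 4.1839, -9.0000 + -8.9724) = (4.1839, -17.9724)
link 2: phi[2] = -90 + 25 + 135 = 70 deg
  cos(70 deg) = 0.3420, sin(70 deg) = 0.9397
  joint[3] = (4.1839, -17.9724) + 11.7 * (0.3420, 0.9397) = (4.1839 + 4.0016, -17.9724 + 10.9944) = (8.1856, -6.9780)
End effector: (8.1856, -6.9780)

Answer: 8.1856 -6.9780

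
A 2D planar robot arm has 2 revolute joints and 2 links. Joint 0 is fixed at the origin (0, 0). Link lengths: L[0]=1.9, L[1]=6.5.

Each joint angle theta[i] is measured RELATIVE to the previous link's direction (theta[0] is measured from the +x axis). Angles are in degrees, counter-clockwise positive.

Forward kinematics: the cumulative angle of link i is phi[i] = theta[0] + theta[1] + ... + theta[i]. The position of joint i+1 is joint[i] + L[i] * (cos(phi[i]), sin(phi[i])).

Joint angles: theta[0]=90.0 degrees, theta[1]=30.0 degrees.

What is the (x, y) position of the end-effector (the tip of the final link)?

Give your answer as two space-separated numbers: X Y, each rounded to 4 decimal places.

Answer: -3.2500 7.5292

Derivation:
joint[0] = (0.0000, 0.0000)  (base)
link 0: phi[0] = 90 = 90 deg
  cos(90 deg) = 0.0000, sin(90 deg) = 1.0000
  joint[1] = (0.0000, 0.0000) + 1.9 * (0.0000, 1.0000) = (0.0000 + 0.0000, 0.0000 + 1.9000) = (0.0000, 1.9000)
link 1: phi[1] = 90 + 30 = 120 deg
  cos(120 deg) = -0.5000, sin(120 deg) = 0.8660
  joint[2] = (0.0000, 1.9000) + 6.5 * (-0.5000, 0.8660) = (0.0000 + -3.2500, 1.9000 + 5.6292) = (-3.2500, 7.5292)
End effector: (-3.2500, 7.5292)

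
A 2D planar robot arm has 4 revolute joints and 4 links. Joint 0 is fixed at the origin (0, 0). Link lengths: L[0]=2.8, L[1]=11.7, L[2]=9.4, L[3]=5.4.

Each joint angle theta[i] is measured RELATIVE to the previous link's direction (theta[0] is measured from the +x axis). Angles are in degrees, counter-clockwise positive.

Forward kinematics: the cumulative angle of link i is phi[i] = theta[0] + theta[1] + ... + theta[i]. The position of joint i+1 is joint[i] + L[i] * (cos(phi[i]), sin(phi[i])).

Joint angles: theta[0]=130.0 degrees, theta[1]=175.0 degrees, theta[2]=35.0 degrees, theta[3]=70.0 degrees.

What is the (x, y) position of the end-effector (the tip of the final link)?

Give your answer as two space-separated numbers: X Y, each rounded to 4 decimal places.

joint[0] = (0.0000, 0.0000)  (base)
link 0: phi[0] = 130 = 130 deg
  cos(130 deg) = -0.6428, sin(130 deg) = 0.7660
  joint[1] = (0.0000, 0.0000) + 2.8 * (-0.6428, 0.7660) = (0.0000 + -1.7998, 0.0000 + 2.1449) = (-1.7998, 2.1449)
link 1: phi[1] = 130 + 175 = 305 deg
  cos(305 deg) = 0.5736, sin(305 deg) = -0.8192
  joint[2] = (-1.7998, 2.1449) + 11.7 * (0.5736, -0.8192) = (-1.7998 + 6.7108, 2.1449 + -9.5841) = (4.9110, -7.4392)
link 2: phi[2] = 130 + 175 + 35 = 340 deg
  cos(340 deg) = 0.9397, sin(340 deg) = -0.3420
  joint[3] = (4.9110, -7.4392) + 9.4 * (0.9397, -0.3420) = (4.9110 + 8.8331, -7.4392 + -3.2150) = (13.7441, -10.6541)
link 3: phi[3] = 130 + 175 + 35 + 70 = 410 deg
  cos(410 deg) = 0.6428, sin(410 deg) = 0.7660
  joint[4] = (13.7441, -10.6541) + 5.4 * (0.6428, 0.7660) = (13.7441 + 3.4711, -10.6541 + 4.1366) = (17.2152, -6.5175)
End effector: (17.2152, -6.5175)

Answer: 17.2152 -6.5175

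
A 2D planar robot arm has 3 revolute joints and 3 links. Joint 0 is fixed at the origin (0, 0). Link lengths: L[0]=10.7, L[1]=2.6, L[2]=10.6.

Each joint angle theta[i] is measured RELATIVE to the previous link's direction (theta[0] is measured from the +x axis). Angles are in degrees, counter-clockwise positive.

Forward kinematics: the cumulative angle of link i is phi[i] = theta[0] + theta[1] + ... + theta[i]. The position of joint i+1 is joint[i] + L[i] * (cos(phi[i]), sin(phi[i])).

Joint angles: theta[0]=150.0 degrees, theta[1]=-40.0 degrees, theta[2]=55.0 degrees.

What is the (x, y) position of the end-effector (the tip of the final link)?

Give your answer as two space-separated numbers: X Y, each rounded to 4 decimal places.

joint[0] = (0.0000, 0.0000)  (base)
link 0: phi[0] = 150 = 150 deg
  cos(150 deg) = -0.8660, sin(150 deg) = 0.5000
  joint[1] = (0.0000, 0.0000) + 10.7 * (-0.8660, 0.5000) = (0.0000 + -9.2665, 0.0000 + 5.3500) = (-9.2665, 5.3500)
link 1: phi[1] = 150 + -40 = 110 deg
  cos(110 deg) = -0.3420, sin(110 deg) = 0.9397
  joint[2] = (-9.2665, 5.3500) + 2.6 * (-0.3420, 0.9397) = (-9.2665 + -0.8893, 5.3500 + 2.4432) = (-10.1557, 7.7932)
link 2: phi[2] = 150 + -40 + 55 = 165 deg
  cos(165 deg) = -0.9659, sin(165 deg) = 0.2588
  joint[3] = (-10.1557, 7.7932) + 10.6 * (-0.9659, 0.2588) = (-10.1557 + -10.2388, 7.7932 + 2.7435) = (-20.3945, 10.5367)
End effector: (-20.3945, 10.5367)

Answer: -20.3945 10.5367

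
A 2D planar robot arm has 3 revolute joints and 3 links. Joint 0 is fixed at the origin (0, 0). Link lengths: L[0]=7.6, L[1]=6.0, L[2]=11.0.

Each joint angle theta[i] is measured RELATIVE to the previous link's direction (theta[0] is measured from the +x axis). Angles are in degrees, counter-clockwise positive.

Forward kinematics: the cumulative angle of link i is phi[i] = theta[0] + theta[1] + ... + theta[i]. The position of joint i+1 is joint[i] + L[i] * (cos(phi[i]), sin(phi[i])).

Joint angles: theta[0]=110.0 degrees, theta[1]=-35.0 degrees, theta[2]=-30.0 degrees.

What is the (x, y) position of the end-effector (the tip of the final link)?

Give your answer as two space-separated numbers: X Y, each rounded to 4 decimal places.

Answer: 6.7317 20.7154

Derivation:
joint[0] = (0.0000, 0.0000)  (base)
link 0: phi[0] = 110 = 110 deg
  cos(110 deg) = -0.3420, sin(110 deg) = 0.9397
  joint[1] = (0.0000, 0.0000) + 7.6 * (-0.3420, 0.9397) = (0.0000 + -2.5994, 0.0000 + 7.1417) = (-2.5994, 7.1417)
link 1: phi[1] = 110 + -35 = 75 deg
  cos(75 deg) = 0.2588, sin(75 deg) = 0.9659
  joint[2] = (-2.5994, 7.1417) + 6 * (0.2588, 0.9659) = (-2.5994 + 1.5529, 7.1417 + 5.7956) = (-1.0464, 12.9372)
link 2: phi[2] = 110 + -35 + -30 = 45 deg
  cos(45 deg) = 0.7071, sin(45 deg) = 0.7071
  joint[3] = (-1.0464, 12.9372) + 11 * (0.7071, 0.7071) = (-1.0464 + 7.7782, 12.9372 + 7.7782) = (6.7317, 20.7154)
End effector: (6.7317, 20.7154)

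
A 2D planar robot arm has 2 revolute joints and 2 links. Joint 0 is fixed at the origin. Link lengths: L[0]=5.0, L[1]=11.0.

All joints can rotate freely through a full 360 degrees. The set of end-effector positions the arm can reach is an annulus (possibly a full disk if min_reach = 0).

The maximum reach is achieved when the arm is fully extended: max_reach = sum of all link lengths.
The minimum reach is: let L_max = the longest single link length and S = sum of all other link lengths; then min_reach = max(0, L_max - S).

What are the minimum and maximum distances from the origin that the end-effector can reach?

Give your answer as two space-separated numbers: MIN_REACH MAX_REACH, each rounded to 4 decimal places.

Answer: 6.0000 16.0000

Derivation:
Link lengths: [5.0, 11.0]
max_reach = 5 + 11 = 16
L_max = max([5.0, 11.0]) = 11
S (sum of others) = 16 - 11 = 5
min_reach = max(0, 11 - 5) = max(0, 6) = 6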